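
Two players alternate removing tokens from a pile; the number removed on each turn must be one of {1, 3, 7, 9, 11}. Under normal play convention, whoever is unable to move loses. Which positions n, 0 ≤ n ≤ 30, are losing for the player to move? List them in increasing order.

0, 2, 4, 6, 8, 10, 12, 14, 16, 18, 20, 22, 24, 26, 28, 30

G(0) = 0
G(1) = mex{0} = 1
G(2) = mex{1} = 0
G(3) = mex{0,0} = 1
G(4) = mex{1,1} = 0
G(5) = mex{0,0} = 1
G(6) = mex{1,1} = 0
G(7) = mex{0,0,0} = 1
G(8) = mex{1,1,1} = 0
G(9) = mex{0,0,0,0} = 1
G(10) = mex{1,1,1,1} = 0
G(11) = mex{0,0,0,0,0} = 1
G(12) = mex{1,1,1,1,1} = 0
G(13) = mex{0,0,0,0,0} = 1
G(14) = mex{1,1,1,1,1} = 0
G(15) = mex{0,0,0,0,0} = 1
G(16) = mex{1,1,1,1,1} = 0
G(17) = mex{0,0,0,0,0} = 1
G(18) = mex{1,1,1,1,1} = 0
G(19) = mex{0,0,0,0,0} = 1
G(20) = mex{1,1,1,1,1} = 0
G(21) = mex{0,0,0,0,0} = 1
G(22) = mex{1,1,1,1,1} = 0
G(23) = mex{0,0,0,0,0} = 1
G(24) = mex{1,1,1,1,1} = 0
G(25) = mex{0,0,0,0,0} = 1
G(26) = mex{1,1,1,1,1} = 0
G(27) = mex{0,0,0,0,0} = 1
G(28) = mex{1,1,1,1,1} = 0
G(29) = mex{0,0,0,0,0} = 1
G(30) = mex{1,1,1,1,1} = 0
P-positions are exactly the n with G(n) = 0.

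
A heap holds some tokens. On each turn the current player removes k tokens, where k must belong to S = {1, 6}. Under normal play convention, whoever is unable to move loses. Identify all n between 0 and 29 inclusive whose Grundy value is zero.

0, 2, 4, 7, 9, 11, 14, 16, 18, 21, 23, 25, 28

n :  0  1  2  3  4  5  6  7  8  9 10 11 12 13 14 15 16 17 18 19 20 21 22 23 24 25 26 27 28 29
G :  0  1  0  1  0  1  2  0  1  0  1  0  1  2  0  1  0  1  0  1  2  0  1  0  1  0  1  2  0  1
P-positions are exactly the n with G(n) = 0.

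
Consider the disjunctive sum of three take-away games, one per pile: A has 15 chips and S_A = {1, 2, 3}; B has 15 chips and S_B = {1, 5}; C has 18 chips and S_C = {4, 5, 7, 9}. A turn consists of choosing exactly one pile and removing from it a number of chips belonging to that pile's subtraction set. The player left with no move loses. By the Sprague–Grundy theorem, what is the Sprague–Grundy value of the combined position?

Pile A, S = {1, 2, 3}:
G(0) = 0
G(1) = mex{0} = 1
G(2) = mex{1,0} = 2
G(3) = mex{2,1,0} = 3
G(4) = mex{3,2,1} = 0
G(5) = mex{0,3,2} = 1
G(6) = mex{1,0,3} = 2
G(7) = mex{2,1,0} = 3
G(8) = mex{3,2,1} = 0
G(9) = mex{0,3,2} = 1
G(10) = mex{1,0,3} = 2
G(11) = mex{2,1,0} = 3
G(12) = mex{3,2,1} = 0
G(13) = mex{0,3,2} = 1
G(14) = mex{1,0,3} = 2
G(15) = mex{2,1,0} = 3
G_A(15) = 3.
Pile B, S = {1, 5}:
G(0) = 0
G(1) = mex{0} = 1
G(2) = mex{1} = 0
G(3) = mex{0} = 1
G(4) = mex{1} = 0
G(5) = mex{0,0} = 1
G(6) = mex{1,1} = 0
G(7) = mex{0,0} = 1
G(8) = mex{1,1} = 0
G(9) = mex{0,0} = 1
G(10) = mex{1,1} = 0
G(11) = mex{0,0} = 1
G(12) = mex{1,1} = 0
G(13) = mex{0,0} = 1
G(14) = mex{1,1} = 0
G(15) = mex{0,0} = 1
G_B(15) = 1.
Pile C, S = {4, 5, 7, 9}:
G(0) = 0
G(1) = mex{} = 0
G(2) = mex{} = 0
G(3) = mex{} = 0
G(4) = mex{0} = 1
G(5) = mex{0,0} = 1
G(6) = mex{0,0} = 1
G(7) = mex{0,0,0} = 1
G(8) = mex{1,0,0} = 2
G(9) = mex{1,1,0,0} = 2
G(10) = mex{1,1,0,0} = 2
G(11) = mex{1,1,1,0} = 2
G(12) = mex{2,1,1,0} = 3
G(13) = mex{2,2,1,1} = 0
G(14) = mex{2,2,1,1} = 0
G(15) = mex{2,2,2,1} = 0
G(16) = mex{3,2,2,1} = 0
G(17) = mex{0,3,2,2} = 1
G(18) = mex{0,0,2,2} = 1
G_C(18) = 1.
Combined Grundy value = 3 ⊕ 1 ⊕ 1 = 3.

3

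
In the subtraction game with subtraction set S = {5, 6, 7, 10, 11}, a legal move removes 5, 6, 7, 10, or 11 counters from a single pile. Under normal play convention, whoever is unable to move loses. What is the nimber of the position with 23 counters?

1

G(0) = 0
G(1) = mex{} = 0
G(2) = mex{} = 0
G(3) = mex{} = 0
G(4) = mex{} = 0
G(5) = mex{0} = 1
G(6) = mex{0,0} = 1
G(7) = mex{0,0,0} = 1
G(8) = mex{0,0,0} = 1
G(9) = mex{0,0,0} = 1
G(10) = mex{1,0,0,0} = 2
G(11) = mex{1,1,0,0,0} = 2
G(12) = mex{1,1,1,0,0} = 2
G(13) = mex{1,1,1,0,0} = 2
G(14) = mex{1,1,1,0,0} = 2
G(15) = mex{2,1,1,1,0} = 3
G(16) = mex{2,2,1,1,1} = 0
G(17) = mex{2,2,2,1,1} = 0
G(18) = mex{2,2,2,1,1} = 0
G(19) = mex{2,2,2,1,1} = 0
G(20) = mex{3,2,2,2,1} = 0
G(21) = mex{0,3,2,2,2} = 1
G(22) = mex{0,0,3,2,2} = 1
G(23) = mex{0,0,0,2,2} = 1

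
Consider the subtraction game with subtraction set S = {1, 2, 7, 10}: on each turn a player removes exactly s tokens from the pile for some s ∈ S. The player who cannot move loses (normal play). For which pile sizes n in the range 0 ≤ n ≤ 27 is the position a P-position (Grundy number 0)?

0, 3, 6, 9, 12, 15, 18, 21, 24, 27

G(0) = 0
G(1) = mex{0} = 1
G(2) = mex{1,0} = 2
G(3) = mex{2,1} = 0
G(4) = mex{0,2} = 1
G(5) = mex{1,0} = 2
G(6) = mex{2,1} = 0
G(7) = mex{0,2,0} = 1
G(8) = mex{1,0,1} = 2
G(9) = mex{2,1,2} = 0
G(10) = mex{0,2,0,0} = 1
G(11) = mex{1,0,1,1} = 2
G(12) = mex{2,1,2,2} = 0
G(13) = mex{0,2,0,0} = 1
G(14) = mex{1,0,1,1} = 2
G(15) = mex{2,1,2,2} = 0
G(16) = mex{0,2,0,0} = 1
G(17) = mex{1,0,1,1} = 2
G(18) = mex{2,1,2,2} = 0
G(19) = mex{0,2,0,0} = 1
G(20) = mex{1,0,1,1} = 2
G(21) = mex{2,1,2,2} = 0
G(22) = mex{0,2,0,0} = 1
G(23) = mex{1,0,1,1} = 2
G(24) = mex{2,1,2,2} = 0
G(25) = mex{0,2,0,0} = 1
G(26) = mex{1,0,1,1} = 2
G(27) = mex{2,1,2,2} = 0
P-positions are exactly the n with G(n) = 0.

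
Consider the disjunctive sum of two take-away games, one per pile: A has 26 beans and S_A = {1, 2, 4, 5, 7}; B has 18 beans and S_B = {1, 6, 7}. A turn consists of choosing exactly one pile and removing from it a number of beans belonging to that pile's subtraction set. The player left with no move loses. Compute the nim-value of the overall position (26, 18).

Pile A, S = {1, 2, 4, 5, 7}:
n :  0  1  2  3  4  5  6  7  8  9 10 11 12 13 14 15 16 17 18 19 20 21 22 23 24 25 26
G :  0  1  2  0  1  2  0  1  2  0  1  2  0  1  2  0  1  2  0  1  2  0  1  2  0  1  2
G_A(26) = 2.
Pile B, S = {1, 6, 7}:
n :  0  1  2  3  4  5  6  7  8  9 10 11 12 13 14 15 16 17 18
G :  0  1  0  1  0  1  2  3  2  3  2  3  0  1  0  1  0  1  2
G_B(18) = 2.
Combined Grundy value = 2 ⊕ 2 = 0.

0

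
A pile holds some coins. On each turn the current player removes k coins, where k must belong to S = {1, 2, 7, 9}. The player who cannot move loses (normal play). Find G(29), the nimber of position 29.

G(0) = 0
G(1) = mex{0} = 1
G(2) = mex{1,0} = 2
G(3) = mex{2,1} = 0
G(4) = mex{0,2} = 1
G(5) = mex{1,0} = 2
G(6) = mex{2,1} = 0
G(7) = mex{0,2,0} = 1
G(8) = mex{1,0,1} = 2
G(9) = mex{2,1,2,0} = 3
G(10) = mex{3,2,0,1} = 4
G(11) = mex{4,3,1,2} = 0
G(12) = mex{0,4,2,0} = 1
G(13) = mex{1,0,0,1} = 2
G(14) = mex{2,1,1,2} = 0
G(15) = mex{0,2,2,0} = 1
G(16) = mex{1,0,3,1} = 2
G(17) = mex{2,1,4,2} = 0
G(18) = mex{0,2,0,3} = 1
G(19) = mex{1,0,1,4} = 2
G(20) = mex{2,1,2,0} = 3
G(21) = mex{3,2,0,1} = 4
G(22) = mex{4,3,1,2} = 0
G(23) = mex{0,4,2,0} = 1
G(24) = mex{1,0,0,1} = 2
G(25) = mex{2,1,1,2} = 0
G(26) = mex{0,2,2,0} = 1
G(27) = mex{1,0,3,1} = 2
G(28) = mex{2,1,4,2} = 0
G(29) = mex{0,2,0,3} = 1

1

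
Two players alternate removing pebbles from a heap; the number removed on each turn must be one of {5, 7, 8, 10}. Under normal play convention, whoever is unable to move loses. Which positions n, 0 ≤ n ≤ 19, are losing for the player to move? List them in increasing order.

0, 1, 2, 3, 4, 15, 16, 17, 18, 19

G(0) = 0
G(1) = mex{} = 0
G(2) = mex{} = 0
G(3) = mex{} = 0
G(4) = mex{} = 0
G(5) = mex{0} = 1
G(6) = mex{0} = 1
G(7) = mex{0,0} = 1
G(8) = mex{0,0,0} = 1
G(9) = mex{0,0,0} = 1
G(10) = mex{1,0,0,0} = 2
G(11) = mex{1,0,0,0} = 2
G(12) = mex{1,1,0,0} = 2
G(13) = mex{1,1,1,0} = 2
G(14) = mex{1,1,1,0} = 2
G(15) = mex{2,1,1,1} = 0
G(16) = mex{2,1,1,1} = 0
G(17) = mex{2,2,1,1} = 0
G(18) = mex{2,2,2,1} = 0
G(19) = mex{2,2,2,1} = 0
P-positions are exactly the n with G(n) = 0.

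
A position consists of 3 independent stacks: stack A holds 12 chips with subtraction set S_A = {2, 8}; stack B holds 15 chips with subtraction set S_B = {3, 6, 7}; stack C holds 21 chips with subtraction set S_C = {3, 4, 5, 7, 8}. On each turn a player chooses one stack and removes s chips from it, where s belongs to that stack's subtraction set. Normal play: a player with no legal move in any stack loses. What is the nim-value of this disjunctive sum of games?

Stack A, S = {2, 8}:
G(0) = 0
G(1) = mex{} = 0
G(2) = mex{0} = 1
G(3) = mex{0} = 1
G(4) = mex{1} = 0
G(5) = mex{1} = 0
G(6) = mex{0} = 1
G(7) = mex{0} = 1
G(8) = mex{1,0} = 2
G(9) = mex{1,0} = 2
G(10) = mex{2,1} = 0
G(11) = mex{2,1} = 0
G(12) = mex{0,0} = 1
G_A(12) = 1.
Stack B, S = {3, 6, 7}:
G(0) = 0
G(1) = mex{} = 0
G(2) = mex{} = 0
G(3) = mex{0} = 1
G(4) = mex{0} = 1
G(5) = mex{0} = 1
G(6) = mex{1,0} = 2
G(7) = mex{1,0,0} = 2
G(8) = mex{1,0,0} = 2
G(9) = mex{2,1,0} = 3
G(10) = mex{2,1,1} = 0
G(11) = mex{2,1,1} = 0
G(12) = mex{3,2,1} = 0
G(13) = mex{0,2,2} = 1
G(14) = mex{0,2,2} = 1
G(15) = mex{0,3,2} = 1
G_B(15) = 1.
Stack C, S = {3, 4, 5, 7, 8}:
n :  0  1  2  3  4  5  6  7  8  9 10 11 12 13 14 15 16 17 18 19 20 21
G :  0  0  0  1  1  1  2  2  2  3  3  0  0  0  1  1  1  2  2  2  3  3
G_C(21) = 3.
Combined Grundy value = 1 ⊕ 1 ⊕ 3 = 3.

3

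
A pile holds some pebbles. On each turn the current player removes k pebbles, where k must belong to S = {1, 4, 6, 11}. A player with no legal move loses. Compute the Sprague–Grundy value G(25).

0

G(0) = 0
G(1) = mex{0} = 1
G(2) = mex{1} = 0
G(3) = mex{0} = 1
G(4) = mex{1,0} = 2
G(5) = mex{2,1} = 0
G(6) = mex{0,0,0} = 1
G(7) = mex{1,1,1} = 0
G(8) = mex{0,2,0} = 1
G(9) = mex{1,0,1} = 2
G(10) = mex{2,1,2} = 0
G(11) = mex{0,0,0,0} = 1
G(12) = mex{1,1,1,1} = 0
G(13) = mex{0,2,0,0} = 1
G(14) = mex{1,0,1,1} = 2
G(15) = mex{2,1,2,2} = 0
G(16) = mex{0,0,0,0} = 1
G(17) = mex{1,1,1,1} = 0
G(18) = mex{0,2,0,0} = 1
G(19) = mex{1,0,1,1} = 2
G(20) = mex{2,1,2,2} = 0
G(21) = mex{0,0,0,0} = 1
G(22) = mex{1,1,1,1} = 0
G(23) = mex{0,2,0,0} = 1
G(24) = mex{1,0,1,1} = 2
G(25) = mex{2,1,2,2} = 0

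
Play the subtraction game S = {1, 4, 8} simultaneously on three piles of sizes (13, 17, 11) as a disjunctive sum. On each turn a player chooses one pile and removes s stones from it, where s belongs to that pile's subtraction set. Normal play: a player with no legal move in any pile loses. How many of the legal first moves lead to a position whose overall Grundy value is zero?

All piles use S = {1, 4, 8}:
G(0) = 0
G(1) = mex{0} = 1
G(2) = mex{1} = 0
G(3) = mex{0} = 1
G(4) = mex{1,0} = 2
G(5) = mex{2,1} = 0
G(6) = mex{0,0} = 1
G(7) = mex{1,1} = 0
G(8) = mex{0,2,0} = 1
G(9) = mex{1,0,1} = 2
G(10) = mex{2,1,0} = 3
G(11) = mex{3,0,1} = 2
G(12) = mex{2,1,2} = 0
G(13) = mex{0,2,0} = 1
G(14) = mex{1,3,1} = 0
G(15) = mex{0,2,0} = 1
G(16) = mex{1,0,1} = 2
G(17) = mex{2,1,2} = 0
Pile A: G(13) = 1.
Pile B: G(17) = 0.
Pile C: G(11) = 2.
Combined Grundy value = 1 ⊕ 0 ⊕ 2 = 3.
A winning move leaves total XOR = 0, i.e. changes one component's Grundy value g to g ⊕ X where X is the current total.
Pile A: need g' = 1⊕3 = 2. Options: 13−1→G=0, 13−4→G=2, 13−8→G=0. Hits: 1.
Pile B: need g' = 0⊕3 = 3. Options: 17−1→G=2, 17−4→G=1, 17−8→G=2. Hits: 0.
Pile C: need g' = 2⊕3 = 1. Options: 11−1→G=3, 11−4→G=0, 11−8→G=1. Hits: 1.

2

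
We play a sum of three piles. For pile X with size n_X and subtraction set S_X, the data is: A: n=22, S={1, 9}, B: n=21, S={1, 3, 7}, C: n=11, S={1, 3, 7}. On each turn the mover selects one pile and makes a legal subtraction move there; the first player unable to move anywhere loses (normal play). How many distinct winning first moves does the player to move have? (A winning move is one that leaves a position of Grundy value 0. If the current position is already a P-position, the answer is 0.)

Pile A, S = {1, 9}:
G(0) = 0
G(1) = mex{0} = 1
G(2) = mex{1} = 0
G(3) = mex{0} = 1
G(4) = mex{1} = 0
G(5) = mex{0} = 1
G(6) = mex{1} = 0
G(7) = mex{0} = 1
G(8) = mex{1} = 0
G(9) = mex{0,0} = 1
G(10) = mex{1,1} = 0
G(11) = mex{0,0} = 1
G(12) = mex{1,1} = 0
G(13) = mex{0,0} = 1
G(14) = mex{1,1} = 0
G(15) = mex{0,0} = 1
G(16) = mex{1,1} = 0
G(17) = mex{0,0} = 1
G(18) = mex{1,1} = 0
G(19) = mex{0,0} = 1
G(20) = mex{1,1} = 0
G(21) = mex{0,0} = 1
G(22) = mex{1,1} = 0
G_A(22) = 0.
Pile B, S = {1, 3, 7}:
G(0) = 0
G(1) = mex{0} = 1
G(2) = mex{1} = 0
G(3) = mex{0,0} = 1
G(4) = mex{1,1} = 0
G(5) = mex{0,0} = 1
G(6) = mex{1,1} = 0
G(7) = mex{0,0,0} = 1
G(8) = mex{1,1,1} = 0
G(9) = mex{0,0,0} = 1
G(10) = mex{1,1,1} = 0
G(11) = mex{0,0,0} = 1
G(12) = mex{1,1,1} = 0
G(13) = mex{0,0,0} = 1
G(14) = mex{1,1,1} = 0
G(15) = mex{0,0,0} = 1
G(16) = mex{1,1,1} = 0
G(17) = mex{0,0,0} = 1
G(18) = mex{1,1,1} = 0
G(19) = mex{0,0,0} = 1
G(20) = mex{1,1,1} = 0
G(21) = mex{0,0,0} = 1
G_B(21) = 1.
Pile C, S = {1, 3, 7}:
n :  0  1  2  3  4  5  6  7  8  9 10 11
G :  0  1  0  1  0  1  0  1  0  1  0  1
G_C(11) = 1.
Combined Grundy value = 0 ⊕ 1 ⊕ 1 = 0.
A winning move leaves total XOR = 0, i.e. changes one component's Grundy value g to g ⊕ X where X is the current total.
Pile A: target g' = 0⊕0 = 0, but every legal move changes the Grundy value (mex property), so 0 moves.
Pile B: target g' = 1⊕0 = 1, but every legal move changes the Grundy value (mex property), so 0 moves.
Pile C: target g' = 1⊕0 = 1, but every legal move changes the Grundy value (mex property), so 0 moves.

0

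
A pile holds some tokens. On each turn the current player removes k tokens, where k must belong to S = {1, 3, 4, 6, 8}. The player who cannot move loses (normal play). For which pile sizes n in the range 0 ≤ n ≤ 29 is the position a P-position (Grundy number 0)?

G(0) = 0
G(1) = mex{0} = 1
G(2) = mex{1} = 0
G(3) = mex{0,0} = 1
G(4) = mex{1,1,0} = 2
G(5) = mex{2,0,1} = 3
G(6) = mex{3,1,0,0} = 2
G(7) = mex{2,2,1,1} = 0
G(8) = mex{0,3,2,0,0} = 1
G(9) = mex{1,2,3,1,1} = 0
G(10) = mex{0,0,2,2,0} = 1
G(11) = mex{1,1,0,3,1} = 2
G(12) = mex{2,0,1,2,2} = 3
G(13) = mex{3,1,0,0,3} = 2
G(14) = mex{2,2,1,1,2} = 0
G(15) = mex{0,3,2,0,0} = 1
G(16) = mex{1,2,3,1,1} = 0
G(17) = mex{0,0,2,2,0} = 1
G(18) = mex{1,1,0,3,1} = 2
G(19) = mex{2,0,1,2,2} = 3
G(20) = mex{3,1,0,0,3} = 2
G(21) = mex{2,2,1,1,2} = 0
G(22) = mex{0,3,2,0,0} = 1
G(23) = mex{1,2,3,1,1} = 0
G(24) = mex{0,0,2,2,0} = 1
G(25) = mex{1,1,0,3,1} = 2
G(26) = mex{2,0,1,2,2} = 3
G(27) = mex{3,1,0,0,3} = 2
G(28) = mex{2,2,1,1,2} = 0
G(29) = mex{0,3,2,0,0} = 1
P-positions are exactly the n with G(n) = 0.

0, 2, 7, 9, 14, 16, 21, 23, 28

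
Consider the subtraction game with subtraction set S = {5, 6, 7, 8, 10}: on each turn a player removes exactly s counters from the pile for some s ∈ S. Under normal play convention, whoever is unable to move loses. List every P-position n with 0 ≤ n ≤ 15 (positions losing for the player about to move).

0, 1, 2, 3, 4, 15

G(0) = 0
G(1) = mex{} = 0
G(2) = mex{} = 0
G(3) = mex{} = 0
G(4) = mex{} = 0
G(5) = mex{0} = 1
G(6) = mex{0,0} = 1
G(7) = mex{0,0,0} = 1
G(8) = mex{0,0,0,0} = 1
G(9) = mex{0,0,0,0} = 1
G(10) = mex{1,0,0,0,0} = 2
G(11) = mex{1,1,0,0,0} = 2
G(12) = mex{1,1,1,0,0} = 2
G(13) = mex{1,1,1,1,0} = 2
G(14) = mex{1,1,1,1,0} = 2
G(15) = mex{2,1,1,1,1} = 0
P-positions are exactly the n with G(n) = 0.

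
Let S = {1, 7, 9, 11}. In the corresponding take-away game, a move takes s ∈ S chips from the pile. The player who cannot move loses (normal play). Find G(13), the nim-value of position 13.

n :  0  1  2  3  4  5  6  7  8  9 10 11 12 13
G :  0  1  0  1  0  1  0  1  0  1  0  1  0  1

1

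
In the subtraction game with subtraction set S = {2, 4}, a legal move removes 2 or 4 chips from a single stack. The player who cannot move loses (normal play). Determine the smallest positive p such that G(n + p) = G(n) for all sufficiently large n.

G(0) = 0
G(1) = mex{} = 0
G(2) = mex{0} = 1
G(3) = mex{0} = 1
G(4) = mex{1,0} = 2
G(5) = mex{1,0} = 2
G(6) = mex{2,1} = 0
G(7) = mex{2,1} = 0
G(8) = mex{0,2} = 1
G(9) = mex{0,2} = 1
G(10) = mex{1,0} = 2
G(11) = mex{1,0} = 2
G(12) = mex{2,1} = 0
G(13) = mex{2,1} = 0
G(14) = mex{0,2} = 1
G(n+6) = G(n) holds for n = 0,…,3 (a full window of length max(S) = 4), so the sequence is purely periodic with period 6.

6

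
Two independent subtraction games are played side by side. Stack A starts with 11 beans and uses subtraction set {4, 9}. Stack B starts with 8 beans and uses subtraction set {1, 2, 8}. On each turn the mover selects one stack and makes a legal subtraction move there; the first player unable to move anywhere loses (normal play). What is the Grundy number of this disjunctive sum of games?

0

Stack A, S = {4, 9}:
G(0) = 0
G(1) = mex{} = 0
G(2) = mex{} = 0
G(3) = mex{} = 0
G(4) = mex{0} = 1
G(5) = mex{0} = 1
G(6) = mex{0} = 1
G(7) = mex{0} = 1
G(8) = mex{1} = 0
G(9) = mex{1,0} = 2
G(10) = mex{1,0} = 2
G(11) = mex{1,0} = 2
G_A(11) = 2.
Stack B, S = {1, 2, 8}:
n : 0 1 2 3 4 5 6 7 8
G : 0 1 2 0 1 2 0 1 2
G_B(8) = 2.
Combined Grundy value = 2 ⊕ 2 = 0.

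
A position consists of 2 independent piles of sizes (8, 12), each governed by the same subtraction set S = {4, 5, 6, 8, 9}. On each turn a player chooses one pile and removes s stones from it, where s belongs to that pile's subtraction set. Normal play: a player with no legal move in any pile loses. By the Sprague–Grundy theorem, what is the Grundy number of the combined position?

All piles use S = {4, 5, 6, 8, 9}:
n :  0  1  2  3  4  5  6  7  8  9 10 11 12
G :  0  0  0  0  1  1  1  1  2  2  2  2  3
Pile A: G(8) = 2.
Pile B: G(12) = 3.
Combined Grundy value = 2 ⊕ 3 = 1.

1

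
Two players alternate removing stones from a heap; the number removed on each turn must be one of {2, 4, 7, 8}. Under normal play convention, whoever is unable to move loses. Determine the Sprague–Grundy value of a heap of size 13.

G(0) = 0
G(1) = mex{} = 0
G(2) = mex{0} = 1
G(3) = mex{0} = 1
G(4) = mex{1,0} = 2
G(5) = mex{1,0} = 2
G(6) = mex{2,1} = 0
G(7) = mex{2,1,0} = 3
G(8) = mex{0,2,0,0} = 1
G(9) = mex{3,2,1,0} = 4
G(10) = mex{1,0,1,1} = 2
G(11) = mex{4,3,2,1} = 0
G(12) = mex{2,1,2,2} = 0
G(13) = mex{0,4,0,2} = 1

1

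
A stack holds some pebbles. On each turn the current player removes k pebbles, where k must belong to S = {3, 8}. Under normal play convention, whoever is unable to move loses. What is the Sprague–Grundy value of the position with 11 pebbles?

0

n :  0  1  2  3  4  5  6  7  8  9 10 11
G :  0  0  0  1  1  1  0  0  2  1  1  0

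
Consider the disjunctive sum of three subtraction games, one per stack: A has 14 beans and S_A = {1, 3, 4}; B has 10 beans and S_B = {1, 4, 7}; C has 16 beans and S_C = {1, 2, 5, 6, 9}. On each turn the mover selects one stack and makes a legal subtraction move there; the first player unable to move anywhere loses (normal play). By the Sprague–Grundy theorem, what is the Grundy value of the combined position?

Stack A, S = {1, 3, 4}:
n :  0  1  2  3  4  5  6  7  8  9 10 11 12 13 14
G :  0  1  0  1  2  3  2  0  1  0  1  2  3  2  0
G_A(14) = 0.
Stack B, S = {1, 4, 7}:
n :  0  1  2  3  4  5  6  7  8  9 10
G :  0  1  0  1  2  0  1  2  0  1  0
G_B(10) = 0.
Stack C, S = {1, 2, 5, 6, 9}:
G(0) = 0
G(1) = mex{0} = 1
G(2) = mex{1,0} = 2
G(3) = mex{2,1} = 0
G(4) = mex{0,2} = 1
G(5) = mex{1,0,0} = 2
G(6) = mex{2,1,1,0} = 3
G(7) = mex{3,2,2,1} = 0
G(8) = mex{0,3,0,2} = 1
G(9) = mex{1,0,1,0,0} = 2
G(10) = mex{2,1,2,1,1} = 0
G(11) = mex{0,2,3,2,2} = 1
G(12) = mex{1,0,0,3,0} = 2
G(13) = mex{2,1,1,0,1} = 3
G(14) = mex{3,2,2,1,2} = 0
G(15) = mex{0,3,0,2,3} = 1
G(16) = mex{1,0,1,0,0} = 2
G_C(16) = 2.
Combined Grundy value = 0 ⊕ 0 ⊕ 2 = 2.

2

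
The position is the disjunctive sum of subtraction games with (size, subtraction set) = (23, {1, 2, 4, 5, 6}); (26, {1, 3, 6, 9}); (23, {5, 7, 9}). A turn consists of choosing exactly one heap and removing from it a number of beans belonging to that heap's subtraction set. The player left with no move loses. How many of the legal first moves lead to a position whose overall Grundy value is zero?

Heap A, S = {1, 2, 4, 5, 6}:
n :  0  1  2  3  4  5  6  7  8  9 10 11 12 13 14 15 16 17 18 19 20 21 22 23
G :  0  1  2  0  1  2  3  4  5  3  0  1  2  0  1  2  3  4  5  3  0  1  2  0
G_A(23) = 0.
Heap B, S = {1, 3, 6, 9}:
G(0) = 0
G(1) = mex{0} = 1
G(2) = mex{1} = 0
G(3) = mex{0,0} = 1
G(4) = mex{1,1} = 0
G(5) = mex{0,0} = 1
G(6) = mex{1,1,0} = 2
G(7) = mex{2,0,1} = 3
G(8) = mex{3,1,0} = 2
G(9) = mex{2,2,1,0} = 3
G(10) = mex{3,3,0,1} = 2
G(11) = mex{2,2,1,0} = 3
G(12) = mex{3,3,2,1} = 0
G(13) = mex{0,2,3,0} = 1
G(14) = mex{1,3,2,1} = 0
G(15) = mex{0,0,3,2} = 1
G(16) = mex{1,1,2,3} = 0
G(17) = mex{0,0,3,2} = 1
G(18) = mex{1,1,0,3} = 2
G(19) = mex{2,0,1,2} = 3
G(20) = mex{3,1,0,3} = 2
G(21) = mex{2,2,1,0} = 3
G(22) = mex{3,3,0,1} = 2
G(23) = mex{2,2,1,0} = 3
G(24) = mex{3,3,2,1} = 0
G(25) = mex{0,2,3,0} = 1
G(26) = mex{1,3,2,1} = 0
G_B(26) = 0.
Heap C, S = {5, 7, 9}:
G(0) = 0
G(1) = mex{} = 0
G(2) = mex{} = 0
G(3) = mex{} = 0
G(4) = mex{} = 0
G(5) = mex{0} = 1
G(6) = mex{0} = 1
G(7) = mex{0,0} = 1
G(8) = mex{0,0} = 1
G(9) = mex{0,0,0} = 1
G(10) = mex{1,0,0} = 2
G(11) = mex{1,0,0} = 2
G(12) = mex{1,1,0} = 2
G(13) = mex{1,1,0} = 2
G(14) = mex{1,1,1} = 0
G(15) = mex{2,1,1} = 0
G(16) = mex{2,1,1} = 0
G(17) = mex{2,2,1} = 0
G(18) = mex{2,2,1} = 0
G(19) = mex{0,2,2} = 1
G(20) = mex{0,2,2} = 1
G(21) = mex{0,0,2} = 1
G(22) = mex{0,0,2} = 1
G(23) = mex{0,0,0} = 1
G_C(23) = 1.
Combined Grundy value = 0 ⊕ 0 ⊕ 1 = 1.
A winning move leaves total XOR = 0, i.e. changes one component's Grundy value g to g ⊕ X where X is the current total.
Heap A: need g' = 0⊕1 = 1. Options: 23−1→G=2, 23−2→G=1, 23−4→G=3, 23−5→G=5, 23−6→G=4. Hits: 1.
Heap B: need g' = 0⊕1 = 1. Options: 26−1→G=1, 26−3→G=3, 26−6→G=2, 26−9→G=1. Hits: 2.
Heap C: need g' = 1⊕1 = 0. Options: 23−5→G=0, 23−7→G=0, 23−9→G=0. Hits: 3.

6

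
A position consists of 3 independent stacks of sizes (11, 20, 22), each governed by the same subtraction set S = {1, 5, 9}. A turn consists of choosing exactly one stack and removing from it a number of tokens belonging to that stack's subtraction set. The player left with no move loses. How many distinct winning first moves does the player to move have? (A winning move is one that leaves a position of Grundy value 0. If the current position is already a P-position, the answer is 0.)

9

All stacks use S = {1, 5, 9}:
n :  0  1  2  3  4  5  6  7  8  9 10 11 12 13 14 15 16 17 18 19 20 21 22
G :  0  1  0  1  0  1  0  1  0  1  0  1  0  1  0  1  0  1  0  1  0  1  0
Stack A: G(11) = 1.
Stack B: G(20) = 0.
Stack C: G(22) = 0.
Combined Grundy value = 1 ⊕ 0 ⊕ 0 = 1.
A winning move leaves total XOR = 0, i.e. changes one component's Grundy value g to g ⊕ X where X is the current total.
Stack A: need g' = 1⊕1 = 0. Options: 11−1→G=0, 11−5→G=0, 11−9→G=0. Hits: 3.
Stack B: need g' = 0⊕1 = 1. Options: 20−1→G=1, 20−5→G=1, 20−9→G=1. Hits: 3.
Stack C: need g' = 0⊕1 = 1. Options: 22−1→G=1, 22−5→G=1, 22−9→G=1. Hits: 3.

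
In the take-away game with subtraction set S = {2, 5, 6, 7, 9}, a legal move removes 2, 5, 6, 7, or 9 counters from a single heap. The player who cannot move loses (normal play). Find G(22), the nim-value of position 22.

3

G(0) = 0
G(1) = mex{} = 0
G(2) = mex{0} = 1
G(3) = mex{0} = 1
G(4) = mex{1} = 0
G(5) = mex{1,0} = 2
G(6) = mex{0,0,0} = 1
G(7) = mex{2,1,0,0} = 3
G(8) = mex{1,1,1,0} = 2
G(9) = mex{3,0,1,1,0} = 2
G(10) = mex{2,2,0,1,0} = 3
G(11) = mex{2,1,2,0,1} = 3
G(12) = mex{3,3,1,2,1} = 0
G(13) = mex{3,2,3,1,0} = 4
G(14) = mex{0,2,2,3,2} = 1
G(15) = mex{4,3,2,2,1} = 0
G(16) = mex{1,3,3,2,3} = 0
G(17) = mex{0,0,3,3,2} = 1
G(18) = mex{0,4,0,3,2} = 1
G(19) = mex{1,1,4,0,3} = 2
G(20) = mex{1,0,1,4,3} = 2
G(21) = mex{2,0,0,1,0} = 3
G(22) = mex{2,1,0,0,4} = 3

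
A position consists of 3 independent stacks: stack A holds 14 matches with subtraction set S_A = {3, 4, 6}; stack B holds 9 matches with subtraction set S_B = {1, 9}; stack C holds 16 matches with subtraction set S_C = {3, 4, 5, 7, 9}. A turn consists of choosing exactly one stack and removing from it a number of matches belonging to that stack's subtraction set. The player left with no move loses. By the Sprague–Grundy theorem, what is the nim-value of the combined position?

Stack A, S = {3, 4, 6}:
G(0) = 0
G(1) = mex{} = 0
G(2) = mex{} = 0
G(3) = mex{0} = 1
G(4) = mex{0,0} = 1
G(5) = mex{0,0} = 1
G(6) = mex{1,0,0} = 2
G(7) = mex{1,1,0} = 2
G(8) = mex{1,1,0} = 2
G(9) = mex{2,1,1} = 0
G(10) = mex{2,2,1} = 0
G(11) = mex{2,2,1} = 0
G(12) = mex{0,2,2} = 1
G(13) = mex{0,0,2} = 1
G(14) = mex{0,0,2} = 1
G_A(14) = 1.
Stack B, S = {1, 9}:
n : 0 1 2 3 4 5 6 7 8 9
G : 0 1 0 1 0 1 0 1 0 1
G_B(9) = 1.
Stack C, S = {3, 4, 5, 7, 9}:
G(0) = 0
G(1) = mex{} = 0
G(2) = mex{} = 0
G(3) = mex{0} = 1
G(4) = mex{0,0} = 1
G(5) = mex{0,0,0} = 1
G(6) = mex{1,0,0} = 2
G(7) = mex{1,1,0,0} = 2
G(8) = mex{1,1,1,0} = 2
G(9) = mex{2,1,1,0,0} = 3
G(10) = mex{2,2,1,1,0} = 3
G(11) = mex{2,2,2,1,0} = 3
G(12) = mex{3,2,2,1,1} = 0
G(13) = mex{3,3,2,2,1} = 0
G(14) = mex{3,3,3,2,1} = 0
G(15) = mex{0,3,3,2,2} = 1
G(16) = mex{0,0,3,3,2} = 1
G_C(16) = 1.
Combined Grundy value = 1 ⊕ 1 ⊕ 1 = 1.

1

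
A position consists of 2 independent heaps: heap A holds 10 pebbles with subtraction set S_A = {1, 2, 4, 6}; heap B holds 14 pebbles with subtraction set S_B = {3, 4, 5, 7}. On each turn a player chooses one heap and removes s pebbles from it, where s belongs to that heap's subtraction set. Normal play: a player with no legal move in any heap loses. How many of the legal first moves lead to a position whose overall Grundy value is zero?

Heap A, S = {1, 2, 4, 6}:
G(0) = 0
G(1) = mex{0} = 1
G(2) = mex{1,0} = 2
G(3) = mex{2,1} = 0
G(4) = mex{0,2,0} = 1
G(5) = mex{1,0,1} = 2
G(6) = mex{2,1,2,0} = 3
G(7) = mex{3,2,0,1} = 4
G(8) = mex{4,3,1,2} = 0
G(9) = mex{0,4,2,0} = 1
G(10) = mex{1,0,3,1} = 2
G_A(10) = 2.
Heap B, S = {3, 4, 5, 7}:
G(0) = 0
G(1) = mex{} = 0
G(2) = mex{} = 0
G(3) = mex{0} = 1
G(4) = mex{0,0} = 1
G(5) = mex{0,0,0} = 1
G(6) = mex{1,0,0} = 2
G(7) = mex{1,1,0,0} = 2
G(8) = mex{1,1,1,0} = 2
G(9) = mex{2,1,1,0} = 3
G(10) = mex{2,2,1,1} = 0
G(11) = mex{2,2,2,1} = 0
G(12) = mex{3,2,2,1} = 0
G(13) = mex{0,3,2,2} = 1
G(14) = mex{0,0,3,2} = 1
G_B(14) = 1.
Combined Grundy value = 2 ⊕ 1 = 3.
A winning move leaves total XOR = 0, i.e. changes one component's Grundy value g to g ⊕ X where X is the current total.
Heap A: need g' = 2⊕3 = 1. Options: 10−1→G=1, 10−2→G=0, 10−4→G=3, 10−6→G=1. Hits: 2.
Heap B: need g' = 1⊕3 = 2. Options: 14−3→G=0, 14−4→G=0, 14−5→G=3, 14−7→G=2. Hits: 1.

3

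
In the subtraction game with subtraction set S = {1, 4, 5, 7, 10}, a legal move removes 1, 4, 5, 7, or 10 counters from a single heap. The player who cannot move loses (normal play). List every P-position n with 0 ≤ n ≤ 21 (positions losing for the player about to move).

n :  0  1  2  3  4  5  6  7  8  9 10 11 12 13 14 15 16 17 18 19 20 21
G :  0  1  0  1  2  3  2  3  0  1  4  0  1  3  0  1  3  0  1  2  0  1
P-positions are exactly the n with G(n) = 0.

0, 2, 8, 11, 14, 17, 20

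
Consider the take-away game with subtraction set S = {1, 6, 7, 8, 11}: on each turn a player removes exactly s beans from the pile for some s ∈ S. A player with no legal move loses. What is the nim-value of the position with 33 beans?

1

n :  0  1  2  3  4  5  6  7  8  9 10 11 12 13 14 15 16 17 18 19 20 21 22 23 24 25 26 27 28 29 30 31 32 33
G :  0  1  0  1  0  1  2  3  2  3  2  3  4  5  0  1  0  1  0  1  2  3  2  3  2  3  4  5  0  1  0  1  0  1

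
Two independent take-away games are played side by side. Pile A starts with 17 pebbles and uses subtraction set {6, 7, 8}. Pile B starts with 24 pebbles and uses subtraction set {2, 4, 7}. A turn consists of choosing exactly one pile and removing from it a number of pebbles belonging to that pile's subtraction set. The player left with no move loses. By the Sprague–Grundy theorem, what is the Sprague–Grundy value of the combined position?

0

Pile A, S = {6, 7, 8}:
n :  0  1  2  3  4  5  6  7  8  9 10 11 12 13 14 15 16 17
G :  0  0  0  0  0  0  1  1  1  1  1  1  2  2  0  0  0  0
G_A(17) = 0.
Pile B, S = {2, 4, 7}:
n :  0  1  2  3  4  5  6  7  8  9 10 11 12 13 14 15 16 17 18 19 20 21 22 23 24
G :  0  0  1  1  2  2  0  3  1  0  2  1  0  2  1  0  2  1  0  2  1  0  2  1  0
G_B(24) = 0.
Combined Grundy value = 0 ⊕ 0 = 0.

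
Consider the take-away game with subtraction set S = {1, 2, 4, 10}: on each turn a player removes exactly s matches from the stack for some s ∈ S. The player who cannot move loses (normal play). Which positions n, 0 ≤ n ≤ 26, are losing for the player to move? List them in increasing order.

G(0) = 0
G(1) = mex{0} = 1
G(2) = mex{1,0} = 2
G(3) = mex{2,1} = 0
G(4) = mex{0,2,0} = 1
G(5) = mex{1,0,1} = 2
G(6) = mex{2,1,2} = 0
G(7) = mex{0,2,0} = 1
G(8) = mex{1,0,1} = 2
G(9) = mex{2,1,2} = 0
G(10) = mex{0,2,0,0} = 1
G(11) = mex{1,0,1,1} = 2
G(12) = mex{2,1,2,2} = 0
G(13) = mex{0,2,0,0} = 1
G(14) = mex{1,0,1,1} = 2
G(15) = mex{2,1,2,2} = 0
G(16) = mex{0,2,0,0} = 1
G(17) = mex{1,0,1,1} = 2
G(18) = mex{2,1,2,2} = 0
G(19) = mex{0,2,0,0} = 1
G(20) = mex{1,0,1,1} = 2
G(21) = mex{2,1,2,2} = 0
G(22) = mex{0,2,0,0} = 1
G(23) = mex{1,0,1,1} = 2
G(24) = mex{2,1,2,2} = 0
G(25) = mex{0,2,0,0} = 1
G(26) = mex{1,0,1,1} = 2
P-positions are exactly the n with G(n) = 0.

0, 3, 6, 9, 12, 15, 18, 21, 24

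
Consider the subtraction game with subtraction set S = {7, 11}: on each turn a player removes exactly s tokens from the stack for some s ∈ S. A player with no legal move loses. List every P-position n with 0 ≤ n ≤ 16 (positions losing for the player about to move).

0, 1, 2, 3, 4, 5, 6

G(0) = 0
G(1) = mex{} = 0
G(2) = mex{} = 0
G(3) = mex{} = 0
G(4) = mex{} = 0
G(5) = mex{} = 0
G(6) = mex{} = 0
G(7) = mex{0} = 1
G(8) = mex{0} = 1
G(9) = mex{0} = 1
G(10) = mex{0} = 1
G(11) = mex{0,0} = 1
G(12) = mex{0,0} = 1
G(13) = mex{0,0} = 1
G(14) = mex{1,0} = 2
G(15) = mex{1,0} = 2
G(16) = mex{1,0} = 2
P-positions are exactly the n with G(n) = 0.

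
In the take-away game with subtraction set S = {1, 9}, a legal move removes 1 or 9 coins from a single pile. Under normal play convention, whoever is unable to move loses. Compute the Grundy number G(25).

G(0) = 0
G(1) = mex{0} = 1
G(2) = mex{1} = 0
G(3) = mex{0} = 1
G(4) = mex{1} = 0
G(5) = mex{0} = 1
G(6) = mex{1} = 0
G(7) = mex{0} = 1
G(8) = mex{1} = 0
G(9) = mex{0,0} = 1
G(10) = mex{1,1} = 0
G(11) = mex{0,0} = 1
G(12) = mex{1,1} = 0
G(13) = mex{0,0} = 1
G(14) = mex{1,1} = 0
G(15) = mex{0,0} = 1
G(16) = mex{1,1} = 0
G(17) = mex{0,0} = 1
G(18) = mex{1,1} = 0
G(19) = mex{0,0} = 1
G(20) = mex{1,1} = 0
G(21) = mex{0,0} = 1
G(22) = mex{1,1} = 0
G(23) = mex{0,0} = 1
G(24) = mex{1,1} = 0
G(25) = mex{0,0} = 1

1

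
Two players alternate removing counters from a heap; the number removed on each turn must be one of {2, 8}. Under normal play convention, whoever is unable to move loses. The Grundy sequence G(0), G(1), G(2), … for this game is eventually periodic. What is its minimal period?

n :  0  1  2  3  4  5  6  7  8  9 10 11 12 13 14 15 16 17 18 19 20 21
G :  0  0  1  1  0  0  1  1  2  2  0  0  1  1  0  0  1  1  2  2  0  0
G(n+10) = G(n) holds for n = 0,…,7 (a full window of length max(S) = 8), so the sequence is purely periodic with period 10.

10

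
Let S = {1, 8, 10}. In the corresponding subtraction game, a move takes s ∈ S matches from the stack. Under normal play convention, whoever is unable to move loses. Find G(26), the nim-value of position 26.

G(0) = 0
G(1) = mex{0} = 1
G(2) = mex{1} = 0
G(3) = mex{0} = 1
G(4) = mex{1} = 0
G(5) = mex{0} = 1
G(6) = mex{1} = 0
G(7) = mex{0} = 1
G(8) = mex{1,0} = 2
G(9) = mex{2,1} = 0
G(10) = mex{0,0,0} = 1
G(11) = mex{1,1,1} = 0
G(12) = mex{0,0,0} = 1
G(13) = mex{1,1,1} = 0
G(14) = mex{0,0,0} = 1
G(15) = mex{1,1,1} = 0
G(16) = mex{0,2,0} = 1
G(17) = mex{1,0,1} = 2
G(18) = mex{2,1,2} = 0
G(19) = mex{0,0,0} = 1
G(20) = mex{1,1,1} = 0
G(21) = mex{0,0,0} = 1
G(22) = mex{1,1,1} = 0
G(23) = mex{0,0,0} = 1
G(24) = mex{1,1,1} = 0
G(25) = mex{0,2,0} = 1
G(26) = mex{1,0,1} = 2

2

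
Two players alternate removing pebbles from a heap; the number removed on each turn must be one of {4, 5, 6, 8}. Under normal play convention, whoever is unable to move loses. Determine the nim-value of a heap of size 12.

0

n :  0  1  2  3  4  5  6  7  8  9 10 11 12
G :  0  0  0  0  1  1  1  1  2  2  2  2  0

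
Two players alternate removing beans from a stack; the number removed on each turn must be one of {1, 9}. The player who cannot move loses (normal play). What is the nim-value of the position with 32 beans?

0

n :  0  1  2  3  4  5  6  7  8  9 10 11 12 13 14 15 16 17 18 19 20 21 22 23 24 25 26 27 28 29 30 31 32
G :  0  1  0  1  0  1  0  1  0  1  0  1  0  1  0  1  0  1  0  1  0  1  0  1  0  1  0  1  0  1  0  1  0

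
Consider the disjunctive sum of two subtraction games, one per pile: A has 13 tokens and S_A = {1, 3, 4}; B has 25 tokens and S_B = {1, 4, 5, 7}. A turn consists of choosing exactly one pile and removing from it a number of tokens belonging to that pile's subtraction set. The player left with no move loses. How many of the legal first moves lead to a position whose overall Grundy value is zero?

2

Pile A, S = {1, 3, 4}:
n :  0  1  2  3  4  5  6  7  8  9 10 11 12 13
G :  0  1  0  1  2  3  2  0  1  0  1  2  3  2
G_A(13) = 2.
Pile B, S = {1, 4, 5, 7}:
n :  0  1  2  3  4  5  6  7  8  9 10 11 12 13 14 15 16 17 18 19 20 21 22 23 24 25
G :  0  1  0  1  2  3  2  3  0  1  0  1  2  3  2  3  0  1  0  1  2  3  2  3  0  1
G_B(25) = 1.
Combined Grundy value = 2 ⊕ 1 = 3.
A winning move leaves total XOR = 0, i.e. changes one component's Grundy value g to g ⊕ X where X is the current total.
Pile A: need g' = 2⊕3 = 1. Options: 13−1→G=3, 13−3→G=1, 13−4→G=0. Hits: 1.
Pile B: need g' = 1⊕3 = 2. Options: 25−1→G=0, 25−4→G=3, 25−5→G=2, 25−7→G=0. Hits: 1.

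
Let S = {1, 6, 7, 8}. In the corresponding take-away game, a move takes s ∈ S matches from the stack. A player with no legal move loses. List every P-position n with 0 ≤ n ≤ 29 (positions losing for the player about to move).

0, 2, 4, 13, 15, 17, 26, 28

n :  0  1  2  3  4  5  6  7  8  9 10 11 12 13 14 15 16 17 18 19 20 21 22 23 24 25 26 27 28 29
G :  0  1  0  1  0  1  2  3  2  3  2  3  4  0  1  0  1  0  1  2  3  2  3  2  3  4  0  1  0  1
P-positions are exactly the n with G(n) = 0.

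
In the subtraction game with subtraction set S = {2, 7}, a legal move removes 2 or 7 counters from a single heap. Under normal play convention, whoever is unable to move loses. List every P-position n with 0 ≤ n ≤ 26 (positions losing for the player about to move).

0, 1, 4, 5, 9, 10, 13, 14, 18, 19, 22, 23

n :  0  1  2  3  4  5  6  7  8  9 10 11 12 13 14 15 16 17 18 19 20 21 22 23 24 25 26
G :  0  0  1  1  0  0  1  1  2  0  0  1  1  0  0  1  1  2  0  0  1  1  0  0  1  1  2
P-positions are exactly the n with G(n) = 0.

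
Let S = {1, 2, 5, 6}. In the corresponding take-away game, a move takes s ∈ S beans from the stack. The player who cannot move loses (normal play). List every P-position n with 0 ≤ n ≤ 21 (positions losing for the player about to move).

0, 3, 7, 10, 14, 17, 21

n :  0  1  2  3  4  5  6  7  8  9 10 11 12 13 14 15 16 17 18 19 20 21
G :  0  1  2  0  1  2  3  0  1  2  0  1  2  3  0  1  2  0  1  2  3  0
P-positions are exactly the n with G(n) = 0.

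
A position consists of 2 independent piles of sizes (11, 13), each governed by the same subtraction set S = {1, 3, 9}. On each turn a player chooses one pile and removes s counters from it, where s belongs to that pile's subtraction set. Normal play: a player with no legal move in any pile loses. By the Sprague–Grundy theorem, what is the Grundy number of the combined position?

0

All piles use S = {1, 3, 9}:
n :  0  1  2  3  4  5  6  7  8  9 10 11 12 13
G :  0  1  0  1  0  1  0  1  0  1  0  1  0  1
Pile A: G(11) = 1.
Pile B: G(13) = 1.
Combined Grundy value = 1 ⊕ 1 = 0.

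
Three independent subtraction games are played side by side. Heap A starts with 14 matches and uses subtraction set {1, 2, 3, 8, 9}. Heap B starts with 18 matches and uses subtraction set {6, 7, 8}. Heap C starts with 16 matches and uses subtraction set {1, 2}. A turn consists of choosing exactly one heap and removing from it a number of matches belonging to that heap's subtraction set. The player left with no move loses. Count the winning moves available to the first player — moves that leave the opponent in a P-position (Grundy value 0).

Heap A, S = {1, 2, 3, 8, 9}:
n :  0  1  2  3  4  5  6  7  8  9 10 11 12 13 14
G :  0  1  2  3  0  1  2  3  4  5  0  1  2  3  0
G_A(14) = 0.
Heap B, S = {6, 7, 8}:
G(0) = 0
G(1) = mex{} = 0
G(2) = mex{} = 0
G(3) = mex{} = 0
G(4) = mex{} = 0
G(5) = mex{} = 0
G(6) = mex{0} = 1
G(7) = mex{0,0} = 1
G(8) = mex{0,0,0} = 1
G(9) = mex{0,0,0} = 1
G(10) = mex{0,0,0} = 1
G(11) = mex{0,0,0} = 1
G(12) = mex{1,0,0} = 2
G(13) = mex{1,1,0} = 2
G(14) = mex{1,1,1} = 0
G(15) = mex{1,1,1} = 0
G(16) = mex{1,1,1} = 0
G(17) = mex{1,1,1} = 0
G(18) = mex{2,1,1} = 0
G_B(18) = 0.
Heap C, S = {1, 2}:
n :  0  1  2  3  4  5  6  7  8  9 10 11 12 13 14 15 16
G :  0  1  2  0  1  2  0  1  2  0  1  2  0  1  2  0  1
G_C(16) = 1.
Combined Grundy value = 0 ⊕ 0 ⊕ 1 = 1.
A winning move leaves total XOR = 0, i.e. changes one component's Grundy value g to g ⊕ X where X is the current total.
Heap A: need g' = 0⊕1 = 1. Options: 14−1→G=3, 14−2→G=2, 14−3→G=1, 14−8→G=2, 14−9→G=1. Hits: 2.
Heap B: need g' = 0⊕1 = 1. Options: 18−6→G=2, 18−7→G=1, 18−8→G=1. Hits: 2.
Heap C: need g' = 1⊕1 = 0. Options: 16−1→G=0, 16−2→G=2. Hits: 1.

5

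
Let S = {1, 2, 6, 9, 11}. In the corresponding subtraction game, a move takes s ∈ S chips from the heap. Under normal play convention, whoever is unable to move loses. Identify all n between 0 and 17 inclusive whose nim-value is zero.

0, 3, 7, 10, 15

n :  0  1  2  3  4  5  6  7  8  9 10 11 12 13 14 15 16 17
G :  0  1  2  0  1  2  3  0  1  2  0  1  2  3  4  0  1  2
P-positions are exactly the n with G(n) = 0.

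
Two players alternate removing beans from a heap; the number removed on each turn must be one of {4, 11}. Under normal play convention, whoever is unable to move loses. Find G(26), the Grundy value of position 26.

G(0) = 0
G(1) = mex{} = 0
G(2) = mex{} = 0
G(3) = mex{} = 0
G(4) = mex{0} = 1
G(5) = mex{0} = 1
G(6) = mex{0} = 1
G(7) = mex{0} = 1
G(8) = mex{1} = 0
G(9) = mex{1} = 0
G(10) = mex{1} = 0
G(11) = mex{1,0} = 2
G(12) = mex{0,0} = 1
G(13) = mex{0,0} = 1
G(14) = mex{0,0} = 1
G(15) = mex{2,1} = 0
G(16) = mex{1,1} = 0
G(17) = mex{1,1} = 0
G(18) = mex{1,1} = 0
G(19) = mex{0,0} = 1
G(20) = mex{0,0} = 1
G(21) = mex{0,0} = 1
G(22) = mex{0,2} = 1
G(23) = mex{1,1} = 0
G(24) = mex{1,1} = 0
G(25) = mex{1,1} = 0
G(26) = mex{1,0} = 2

2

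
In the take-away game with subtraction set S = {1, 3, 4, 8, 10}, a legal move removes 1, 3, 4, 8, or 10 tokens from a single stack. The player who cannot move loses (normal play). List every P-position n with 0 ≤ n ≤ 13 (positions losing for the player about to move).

n :  0  1  2  3  4  5  6  7  8  9 10 11 12 13
G :  0  1  0  1  2  3  2  0  1  0  1  2  3  2
P-positions are exactly the n with G(n) = 0.

0, 2, 7, 9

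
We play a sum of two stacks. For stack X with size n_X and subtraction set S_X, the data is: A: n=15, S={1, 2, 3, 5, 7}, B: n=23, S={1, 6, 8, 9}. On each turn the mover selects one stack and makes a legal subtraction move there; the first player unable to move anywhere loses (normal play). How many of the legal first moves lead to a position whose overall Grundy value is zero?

2

Stack A, S = {1, 2, 3, 5, 7}:
n :  0  1  2  3  4  5  6  7  8  9 10 11 12 13 14 15
G :  0  1  2  3  0  1  2  3  0  1  2  3  0  1  2  3
G_A(15) = 3.
Stack B, S = {1, 6, 8, 9}:
G(0) = 0
G(1) = mex{0} = 1
G(2) = mex{1} = 0
G(3) = mex{0} = 1
G(4) = mex{1} = 0
G(5) = mex{0} = 1
G(6) = mex{1,0} = 2
G(7) = mex{2,1} = 0
G(8) = mex{0,0,0} = 1
G(9) = mex{1,1,1,0} = 2
G(10) = mex{2,0,0,1} = 3
G(11) = mex{3,1,1,0} = 2
G(12) = mex{2,2,0,1} = 3
G(13) = mex{3,0,1,0} = 2
G(14) = mex{2,1,2,1} = 0
G(15) = mex{0,2,0,2} = 1
G(16) = mex{1,3,1,0} = 2
G(17) = mex{2,2,2,1} = 0
G(18) = mex{0,3,3,2} = 1
G(19) = mex{1,2,2,3} = 0
G(20) = mex{0,0,3,2} = 1
G(21) = mex{1,1,2,3} = 0
G(22) = mex{0,2,0,2} = 1
G(23) = mex{1,0,1,0} = 2
G_B(23) = 2.
Combined Grundy value = 3 ⊕ 2 = 1.
A winning move leaves total XOR = 0, i.e. changes one component's Grundy value g to g ⊕ X where X is the current total.
Stack A: need g' = 3⊕1 = 2. Options: 15−1→G=2, 15−2→G=1, 15−3→G=0, 15−5→G=2, 15−7→G=0. Hits: 2.
Stack B: need g' = 2⊕1 = 3. Options: 23−1→G=1, 23−6→G=0, 23−8→G=1, 23−9→G=0. Hits: 0.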